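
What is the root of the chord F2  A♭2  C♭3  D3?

D

F, Ab, Cb, D are the tones of a D diminished seventh chord (D–F–Ab–Cb), making D the root.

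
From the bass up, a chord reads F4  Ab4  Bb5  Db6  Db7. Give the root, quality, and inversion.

Reducing to letter names: F, Ab, Bb, Db. These stack in thirds as Bb–Db–F–Ab — a Bb minor seventh chord.
The lowest note is F, the fifth of the chord, so this is second inversion (figured bass 4/3).

Bb minor seventh, second inversion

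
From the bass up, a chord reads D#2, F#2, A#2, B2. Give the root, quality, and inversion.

The pitch classes D#, F#, A#, B arrange in thirds as B–D#–F#–A#: a B major seventh chord.
D# is the third of B major seventh; third in the bass means first inversion (figured bass 6/5).

B major seventh, first inversion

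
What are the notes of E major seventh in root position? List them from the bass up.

E, G#, B, D#

Spelling E major seventh: E–G#–B–D#. In root position the root is bass, giving E, G#, B, D# from the bottom.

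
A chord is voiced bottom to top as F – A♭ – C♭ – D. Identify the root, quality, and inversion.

The pitch classes F, Ab, Cb, D arrange in thirds as D–F–Ab–Cb: a D diminished seventh chord.
F is the third of D diminished seventh; third in the bass means first inversion (figured bass 6/5).

D diminished seventh, first inversion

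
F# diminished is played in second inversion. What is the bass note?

The fifth of F# diminished (F#–A–C) is C; that is the bass in second inversion.

C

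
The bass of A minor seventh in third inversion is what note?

G

A minor seventh is A–C–E–G. Third inversion places the seventh in the bass: G.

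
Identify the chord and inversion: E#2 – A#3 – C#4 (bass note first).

A# minor, second inversion

The pitch classes E#, A#, C# arrange in thirds as A#–C#–E#: an A# minor triad.
E# is the fifth of A# minor; fifth in the bass means second inversion (figured bass 6/4).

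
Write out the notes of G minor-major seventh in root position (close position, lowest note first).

Spelling G minor-major seventh: G–Bb–D–F#. In root position the root is bass, giving G, Bb, D, F# from the bottom.

G, Bb, D, F#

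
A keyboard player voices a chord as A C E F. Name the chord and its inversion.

F major seventh, first inversion

The pitch classes A, C, E, F arrange in thirds as F–A–C–E: an F major seventh chord.
A is the third of F major seventh; third in the bass means first inversion (figured bass 6/5).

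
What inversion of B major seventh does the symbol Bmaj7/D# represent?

first inversion

Bmaj7/D# means B major seventh with D# in the bass. D# is the third of B major seventh (B–D#–F#–A#), so this is first inversion.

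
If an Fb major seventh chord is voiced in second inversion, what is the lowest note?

In second inversion the fifth is lowest. For Fb major seventh (Fb–Ab–Cb–Eb) that is Cb.

Cb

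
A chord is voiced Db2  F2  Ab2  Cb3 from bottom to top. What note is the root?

Db

The distinct letter names are Db, F, Ab, Cb. Arranged as a stack of thirds they read Db–F–Ab–Cb, so Db is the root (a Db dominant seventh chord).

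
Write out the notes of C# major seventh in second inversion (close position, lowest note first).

G#, B#, C#, E#

C# major seventh is C#–E#–G#–B#. Second inversion puts the fifth (G#) in the bass, with the remaining tones above: G#, B#, C#, E#.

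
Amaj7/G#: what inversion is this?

Amaj7/G# means A major seventh with G# in the bass. G# is the seventh of A major seventh (A–C#–E–G#), so this is third inversion.

third inversion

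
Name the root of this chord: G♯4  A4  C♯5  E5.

A

G#, A, C#, E are the tones of an A major seventh chord (A–C#–E–G#), making A the root.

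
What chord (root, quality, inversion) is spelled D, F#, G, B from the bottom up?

G major seventh, second inversion

The distinct note names are D, F#, G, B. Stacked in thirds they read G–B–D–F#, which is a major seventh chord on G.
With the fifth (D) in the bass, the chord is in second inversion (figured bass 4/3).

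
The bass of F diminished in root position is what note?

F

F diminished is F–Ab–Cb. Root position places the root in the bass: F.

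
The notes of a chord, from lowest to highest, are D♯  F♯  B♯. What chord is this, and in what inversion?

The distinct note names are D#, F#, B#. Stacked in thirds they read B#–D#–F#, which is a diminished triad on B#.
With the third (D#) in the bass, the chord is in first inversion (figured bass 6).

B# diminished, first inversion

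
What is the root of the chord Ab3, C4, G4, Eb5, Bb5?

Ab

Ab, C, G, Eb, Bb are the tones of an Ab major ninth chord (Ab–C–Eb–G–Bb), making Ab the root.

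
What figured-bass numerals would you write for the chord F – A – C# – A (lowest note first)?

The notes F, A, C# stack in thirds as F–A–C# — an F augmented triad. The bass F is the root, so this is root position: figured 5/3.

5/3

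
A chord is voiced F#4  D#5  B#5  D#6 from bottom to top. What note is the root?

The distinct letter names are F#, D#, B#. Arranged as a stack of thirds they read B#–D#–F#, so B# is the root (a B# diminished triad).

B#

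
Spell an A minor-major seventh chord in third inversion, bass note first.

The chord tones are A–C–E–G#. With the seventh (G#) lowest for third inversion: G#, A, C, E.

G#, A, C, E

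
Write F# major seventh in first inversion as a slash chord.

F#maj7/A#

First inversion of F# major seventh has the third (A#) in the bass. As a slash chord: F#maj7/A#.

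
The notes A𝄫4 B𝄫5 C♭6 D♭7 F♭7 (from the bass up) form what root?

The distinct letter names are Abb, Bbb, Cb, Db, Fb. Arranged as a stack of thirds they read Bbb–Db–Fb–Abb–Cb, so Bbb is the root (a Bbb dominant ninth chord).

Bbb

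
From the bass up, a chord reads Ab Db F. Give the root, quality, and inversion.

Reducing to letter names: Ab, Db, F. These stack in thirds as Db–F–Ab — a Db major triad.
With the fifth (Ab) in the bass, the chord is in second inversion (figured bass 6/4).

Db major, second inversion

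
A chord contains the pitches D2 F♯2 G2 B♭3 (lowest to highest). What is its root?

The distinct letter names are D, F#, G, Bb. Arranged as a stack of thirds they read G–Bb–D–F#, so G is the root (a G minor-major seventh chord).

G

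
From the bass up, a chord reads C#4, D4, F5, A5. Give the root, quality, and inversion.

D minor-major seventh, third inversion

The pitch classes C#, D, F, A arrange in thirds as D–F–A–C#: a D minor-major seventh chord.
With the seventh (C#) in the bass, the chord is in third inversion (figured bass 4/2).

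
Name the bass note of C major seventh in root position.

The root of C major seventh (C–E–G–B) is C; that is the bass in root position.

C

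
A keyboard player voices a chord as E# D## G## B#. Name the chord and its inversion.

E# major seventh, root position

Reducing to letter names: E#, D##, G##, B#. These stack in thirds as E#–G##–B#–D## — an E# major seventh chord.
E# is the root of E# major seventh; root in the bass means root position (figured bass 7).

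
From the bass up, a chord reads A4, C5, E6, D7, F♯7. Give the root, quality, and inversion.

Reducing to letter names: A, C, E, D, F#. These stack in thirds as D–F#–A–C–E — a D dominant ninth chord.
A is the fifth of D dominant ninth; fifth in the bass means second inversion.

D dominant ninth, second inversion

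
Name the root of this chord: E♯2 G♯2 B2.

The distinct letter names are E#, G#, B. Arranged as a stack of thirds they read E#–G#–B, so E# is the root (an E# diminished triad).

E#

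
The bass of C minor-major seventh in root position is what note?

In root position the root is lowest. For C minor-major seventh (C–Eb–G–B) that is C.

C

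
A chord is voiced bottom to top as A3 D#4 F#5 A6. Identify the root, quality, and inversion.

D# diminished, second inversion

The pitch classes A, D#, F# arrange in thirds as D#–F#–A: a D# diminished triad.
With the fifth (A) in the bass, the chord is in second inversion (figured bass 6/4).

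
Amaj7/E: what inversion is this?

second inversion

Amaj7/E means A major seventh with E in the bass. E is the fifth of A major seventh (A–C#–E–G#), so this is second inversion.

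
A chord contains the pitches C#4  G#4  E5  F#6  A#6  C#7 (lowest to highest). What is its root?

The distinct letter names are C#, G#, E, F#, A#. Arranged as a stack of thirds they read F#–A#–C#–E–G#, so F# is the root (an F# dominant ninth chord).

F#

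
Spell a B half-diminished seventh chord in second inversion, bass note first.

F, A, B, D

Spelling B half-diminished seventh: B–D–F–A. In second inversion the fifth is bass, giving F, A, B, D from the bottom.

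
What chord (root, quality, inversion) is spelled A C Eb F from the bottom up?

F dominant seventh, first inversion

Reducing to letter names: A, C, Eb, F. These stack in thirds as F–A–C–Eb — an F dominant seventh chord.
A is the third of F dominant seventh; third in the bass means first inversion (figured bass 6/5).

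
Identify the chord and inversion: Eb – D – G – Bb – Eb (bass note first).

The distinct note names are Eb, D, G, Bb. Stacked in thirds they read Eb–G–Bb–D, which is a major seventh chord on Eb.
The lowest note is Eb, the root of the chord, so this is root position (figured bass 7).

Eb major seventh, root position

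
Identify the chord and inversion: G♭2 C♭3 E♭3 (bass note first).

Reducing to letter names: Gb, Cb, Eb. These stack in thirds as Cb–Eb–Gb — a Cb major triad.
With the fifth (Gb) in the bass, the chord is in second inversion (figured bass 6/4).

Cb major, second inversion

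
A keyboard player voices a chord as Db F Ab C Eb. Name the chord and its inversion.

Db major ninth, root position

The pitch classes Db, F, Ab, C, Eb arrange in thirds as Db–F–Ab–C–Eb: a Db major ninth chord.
The lowest note is Db, the root of the chord, so this is root position.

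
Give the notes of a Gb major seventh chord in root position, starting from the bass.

Gb major seventh is Gb–Bb–Db–F. Root position puts the root (Gb) in the bass, with the remaining tones above: Gb, Bb, Db, F.

Gb, Bb, Db, F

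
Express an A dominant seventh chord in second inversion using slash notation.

Second inversion of A dominant seventh has the fifth (E) in the bass. As a slash chord: A7/E.

A7/E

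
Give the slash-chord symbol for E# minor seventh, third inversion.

E#m7/D#

Third inversion of E# minor seventh has the seventh (D#) in the bass. As a slash chord: E#m7/D#.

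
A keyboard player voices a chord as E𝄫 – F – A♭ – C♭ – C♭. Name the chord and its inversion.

The pitch classes Ebb, F, Ab, Cb arrange in thirds as F–Ab–Cb–Ebb: an F diminished seventh chord.
The lowest note is Ebb, the seventh of the chord, so this is third inversion (figured bass 4/2).

F diminished seventh, third inversion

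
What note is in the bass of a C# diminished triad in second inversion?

In second inversion the fifth is lowest. For C# diminished (C#–E–G) that is G.

G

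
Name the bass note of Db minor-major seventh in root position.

The root of Db minor-major seventh (Db–Fb–Ab–C) is Db; that is the bass in root position.

Db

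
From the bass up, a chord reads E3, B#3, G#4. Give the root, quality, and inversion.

E augmented, root position

Reducing to letter names: E, B#, G#. These stack in thirds as E–G#–B# — an E augmented triad.
With the root (E) in the bass, the chord is in root position (figured bass 5/3).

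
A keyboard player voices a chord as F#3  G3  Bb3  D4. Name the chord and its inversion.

The distinct note names are F#, G, Bb, D. Stacked in thirds they read G–Bb–D–F#, which is a minor-major seventh chord on G.
The lowest note is F#, the seventh of the chord, so this is third inversion (figured bass 4/2).

G minor-major seventh, third inversion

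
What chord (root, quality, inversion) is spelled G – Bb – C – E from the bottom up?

C dominant seventh, second inversion

Reducing to letter names: G, Bb, C, E. These stack in thirds as C–E–G–Bb — a C dominant seventh chord.
G is the fifth of C dominant seventh; fifth in the bass means second inversion (figured bass 4/3).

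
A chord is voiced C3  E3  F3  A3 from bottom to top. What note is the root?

The distinct letter names are C, E, F, A. Arranged as a stack of thirds they read F–A–C–E, so F is the root (an F major seventh chord).

F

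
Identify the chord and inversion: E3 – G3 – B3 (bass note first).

The pitch classes E, G, B arrange in thirds as E–G–B: an E minor triad.
The lowest note is E, the root of the chord, so this is root position (figured bass 5/3).

E minor, root position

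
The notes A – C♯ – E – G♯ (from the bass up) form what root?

Reordering A, C#, E, G# into stacked thirds gives A–C#–E–G#; the bottom of that stack, A, is the root.

A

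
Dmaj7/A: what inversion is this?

Dmaj7/A means D major seventh with A in the bass. A is the fifth of D major seventh (D–F#–A–C#), so this is second inversion.

second inversion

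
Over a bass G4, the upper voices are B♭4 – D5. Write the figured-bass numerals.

The notes G, Bb, D stack in thirds as G–Bb–D — a G minor triad. The bass G is the root, so this is root position: figured 5/3.

5/3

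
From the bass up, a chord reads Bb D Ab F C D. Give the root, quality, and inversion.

Bb dominant ninth, root position

The distinct note names are Bb, D, Ab, F, C. Stacked in thirds they read Bb–D–F–Ab–C, which is a dominant ninth chord on Bb.
Bb is the root of Bb dominant ninth; root in the bass means root position.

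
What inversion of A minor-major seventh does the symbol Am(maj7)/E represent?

Am(maj7)/E means A minor-major seventh with E in the bass. E is the fifth of A minor-major seventh (A–C–E–G#), so this is second inversion.

second inversion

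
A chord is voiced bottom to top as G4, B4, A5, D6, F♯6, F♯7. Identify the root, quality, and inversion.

The distinct note names are G, B, A, D, F#. Stacked in thirds they read G–B–D–F#–A, which is a major ninth chord on G.
With the root (G) in the bass, the chord is in root position.

G major ninth, root position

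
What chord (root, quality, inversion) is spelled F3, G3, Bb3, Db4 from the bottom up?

G half-diminished seventh, third inversion

The distinct note names are F, G, Bb, Db. Stacked in thirds they read G–Bb–Db–F, which is a half-diminished seventh chord on G.
The lowest note is F, the seventh of the chord, so this is third inversion (figured bass 4/2).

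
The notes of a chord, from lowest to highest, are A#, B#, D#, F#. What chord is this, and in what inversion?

B# half-diminished seventh, third inversion

The distinct note names are A#, B#, D#, F#. Stacked in thirds they read B#–D#–F#–A#, which is a half-diminished seventh chord on B#.
With the seventh (A#) in the bass, the chord is in third inversion (figured bass 4/2).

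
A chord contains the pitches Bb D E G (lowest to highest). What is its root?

Bb, D, E, G are the tones of an E half-diminished seventh chord (E–G–Bb–D), making E the root.

E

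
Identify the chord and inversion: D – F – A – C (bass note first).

The pitch classes D, F, A, C arrange in thirds as D–F–A–C: a D minor seventh chord.
The lowest note is D, the root of the chord, so this is root position (figured bass 7).

D minor seventh, root position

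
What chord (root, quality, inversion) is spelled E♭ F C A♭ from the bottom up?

F minor seventh, third inversion

Reducing to letter names: Eb, F, C, Ab. These stack in thirds as F–Ab–C–Eb — an F minor seventh chord.
The lowest note is Eb, the seventh of the chord, so this is third inversion (figured bass 4/2).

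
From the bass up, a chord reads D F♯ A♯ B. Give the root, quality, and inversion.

The pitch classes D, F#, A#, B arrange in thirds as B–D–F#–A#: a B minor-major seventh chord.
With the third (D) in the bass, the chord is in first inversion (figured bass 6/5).

B minor-major seventh, first inversion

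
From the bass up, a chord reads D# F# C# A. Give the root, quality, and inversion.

D# half-diminished seventh, root position

Reducing to letter names: D#, F#, C#, A. These stack in thirds as D#–F#–A–C# — a D# half-diminished seventh chord.
The lowest note is D#, the root of the chord, so this is root position (figured bass 7).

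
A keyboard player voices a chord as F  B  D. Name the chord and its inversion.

The distinct note names are F, B, D. Stacked in thirds they read B–D–F, which is a diminished triad on B.
F is the fifth of B diminished; fifth in the bass means second inversion (figured bass 6/4).

B diminished, second inversion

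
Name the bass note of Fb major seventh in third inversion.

Eb

The seventh of Fb major seventh (Fb–Ab–Cb–Eb) is Eb; that is the bass in third inversion.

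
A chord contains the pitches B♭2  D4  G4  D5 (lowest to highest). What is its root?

The distinct letter names are Bb, D, G. Arranged as a stack of thirds they read G–Bb–D, so G is the root (a G minor triad).

G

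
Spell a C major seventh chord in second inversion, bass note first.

The chord tones are C–E–G–B. With the fifth (G) lowest for second inversion: G, B, C, E.

G, B, C, E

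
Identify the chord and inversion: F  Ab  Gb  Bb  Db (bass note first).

The pitch classes F, Ab, Gb, Bb, Db arrange in thirds as Gb–Bb–Db–F–Ab: a Gb major ninth chord.
With the seventh (F) in the bass, the chord is in third inversion.

Gb major ninth, third inversion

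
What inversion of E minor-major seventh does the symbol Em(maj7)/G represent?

first inversion

Em(maj7)/G means E minor-major seventh with G in the bass. G is the third of E minor-major seventh (E–G–B–D#), so this is first inversion.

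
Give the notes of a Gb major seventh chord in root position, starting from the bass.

The chord tones are Gb–Bb–Db–F. With the root (Gb) lowest for root position: Gb, Bb, Db, F.

Gb, Bb, Db, F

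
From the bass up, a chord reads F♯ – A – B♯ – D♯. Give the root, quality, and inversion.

B# diminished seventh, second inversion

Reducing to letter names: F#, A, B#, D#. These stack in thirds as B#–D#–F#–A — a B# diminished seventh chord.
With the fifth (F#) in the bass, the chord is in second inversion (figured bass 4/3).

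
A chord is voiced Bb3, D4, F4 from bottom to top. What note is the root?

The distinct letter names are Bb, D, F. Arranged as a stack of thirds they read Bb–D–F, so Bb is the root (a Bb major triad).

Bb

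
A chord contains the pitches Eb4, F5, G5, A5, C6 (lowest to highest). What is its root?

The distinct letter names are Eb, F, G, A, C. Arranged as a stack of thirds they read F–A–C–Eb–G, so F is the root (an F dominant ninth chord).

F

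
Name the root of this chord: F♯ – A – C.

The distinct letter names are F#, A, C. Arranged as a stack of thirds they read F#–A–C, so F# is the root (an F# diminished triad).

F#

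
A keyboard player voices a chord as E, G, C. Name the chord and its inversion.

The distinct note names are E, G, C. Stacked in thirds they read C–E–G, which is a major triad on C.
The lowest note is E, the third of the chord, so this is first inversion (figured bass 6).

C major, first inversion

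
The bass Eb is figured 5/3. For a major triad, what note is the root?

The figures 5/3 mean the root of the chord is in the bass. If Eb is the root of a major triad, the root is Eb (chord tones Eb–G–Bb).

Eb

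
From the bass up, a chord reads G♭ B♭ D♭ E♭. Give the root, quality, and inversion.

Eb minor seventh, first inversion

Reducing to letter names: Gb, Bb, Db, Eb. These stack in thirds as Eb–Gb–Bb–Db — an Eb minor seventh chord.
With the third (Gb) in the bass, the chord is in first inversion (figured bass 6/5).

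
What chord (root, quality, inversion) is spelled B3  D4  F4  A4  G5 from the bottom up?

G dominant ninth, first inversion

The distinct note names are B, D, F, A, G. Stacked in thirds they read G–B–D–F–A, which is a dominant ninth chord on G.
B is the third of G dominant ninth; third in the bass means first inversion.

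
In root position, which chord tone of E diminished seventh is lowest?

The root of E diminished seventh (E–G–Bb–Db) is E; that is the bass in root position.

E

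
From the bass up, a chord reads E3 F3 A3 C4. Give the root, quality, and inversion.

The distinct note names are E, F, A, C. Stacked in thirds they read F–A–C–E, which is a major seventh chord on F.
E is the seventh of F major seventh; seventh in the bass means third inversion (figured bass 4/2).

F major seventh, third inversion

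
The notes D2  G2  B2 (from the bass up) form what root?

G

Reordering D, G, B into stacked thirds gives G–B–D; the bottom of that stack, G, is the root.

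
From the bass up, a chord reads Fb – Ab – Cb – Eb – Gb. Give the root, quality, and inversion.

The distinct note names are Fb, Ab, Cb, Eb, Gb. Stacked in thirds they read Fb–Ab–Cb–Eb–Gb, which is a major ninth chord on Fb.
Fb is the root of Fb major ninth; root in the bass means root position.

Fb major ninth, root position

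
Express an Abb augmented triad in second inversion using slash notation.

Second inversion of Abb augmented has the fifth (Eb) in the bass. As a slash chord: Abbaug/Eb.

Abbaug/Eb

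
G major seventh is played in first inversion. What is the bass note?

B

The third of G major seventh (G–B–D–F#) is B; that is the bass in first inversion.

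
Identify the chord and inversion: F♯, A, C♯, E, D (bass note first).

D major ninth, first inversion

The pitch classes F#, A, C#, E, D arrange in thirds as D–F#–A–C#–E: a D major ninth chord.
F# is the third of D major ninth; third in the bass means first inversion.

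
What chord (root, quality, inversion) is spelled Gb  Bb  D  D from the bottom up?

Gb augmented, root position

The pitch classes Gb, Bb, D arrange in thirds as Gb–Bb–D: a Gb augmented triad.
Gb is the root of Gb augmented; root in the bass means root position (figured bass 5/3).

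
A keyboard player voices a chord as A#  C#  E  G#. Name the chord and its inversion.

The distinct note names are A#, C#, E, G#. Stacked in thirds they read A#–C#–E–G#, which is a half-diminished seventh chord on A#.
With the root (A#) in the bass, the chord is in root position (figured bass 7).

A# half-diminished seventh, root position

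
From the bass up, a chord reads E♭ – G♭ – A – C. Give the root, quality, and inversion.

The distinct note names are Eb, Gb, A, C. Stacked in thirds they read A–C–Eb–Gb, which is a diminished seventh chord on A.
With the fifth (Eb) in the bass, the chord is in second inversion (figured bass 4/3).

A diminished seventh, second inversion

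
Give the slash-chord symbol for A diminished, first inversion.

First inversion of A diminished has the third (C) in the bass. As a slash chord: Adim/C.

Adim/C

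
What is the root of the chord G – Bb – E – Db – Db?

Reordering G, Bb, E, Db into stacked thirds gives E–G–Bb–Db; the bottom of that stack, E, is the root.

E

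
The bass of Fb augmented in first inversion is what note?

Ab

In first inversion the third is lowest. For Fb augmented (Fb–Ab–C) that is Ab.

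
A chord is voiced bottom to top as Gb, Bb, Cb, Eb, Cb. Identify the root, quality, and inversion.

Cb major seventh, second inversion

Reducing to letter names: Gb, Bb, Cb, Eb. These stack in thirds as Cb–Eb–Gb–Bb — a Cb major seventh chord.
The lowest note is Gb, the fifth of the chord, so this is second inversion (figured bass 4/3).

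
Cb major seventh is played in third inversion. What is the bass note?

The seventh of Cb major seventh (Cb–Eb–Gb–Bb) is Bb; that is the bass in third inversion.

Bb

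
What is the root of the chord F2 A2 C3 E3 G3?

Reordering F, A, C, E, G into stacked thirds gives F–A–C–E–G; the bottom of that stack, F, is the root.

F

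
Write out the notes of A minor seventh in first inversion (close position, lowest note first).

A minor seventh is A–C–E–G. First inversion puts the third (C) in the bass, with the remaining tones above: C, E, G, A.

C, E, G, A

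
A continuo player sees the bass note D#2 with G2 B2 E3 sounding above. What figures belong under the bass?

4/2

The notes D#, G, B, E stack in thirds as E–G–B–D# — an E minor-major seventh chord. The bass D# is the seventh, so this is third inversion: figured 4/2.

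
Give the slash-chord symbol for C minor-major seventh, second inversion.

Second inversion of C minor-major seventh has the fifth (G) in the bass. As a slash chord: Cm(maj7)/G.

Cm(maj7)/G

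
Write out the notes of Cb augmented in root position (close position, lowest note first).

Cb, Eb, G

The chord tones are Cb–Eb–G. With the root (Cb) lowest for root position: Cb, Eb, G.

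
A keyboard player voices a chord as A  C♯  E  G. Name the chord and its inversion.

Reducing to letter names: A, C#, E, G. These stack in thirds as A–C#–E–G — an A dominant seventh chord.
With the root (A) in the bass, the chord is in root position (figured bass 7).

A dominant seventh, root position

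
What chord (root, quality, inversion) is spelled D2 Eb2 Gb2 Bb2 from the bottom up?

The distinct note names are D, Eb, Gb, Bb. Stacked in thirds they read Eb–Gb–Bb–D, which is a minor-major seventh chord on Eb.
With the seventh (D) in the bass, the chord is in third inversion (figured bass 4/2).

Eb minor-major seventh, third inversion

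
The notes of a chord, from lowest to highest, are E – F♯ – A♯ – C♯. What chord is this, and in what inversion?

The distinct note names are E, F#, A#, C#. Stacked in thirds they read F#–A#–C#–E, which is a dominant seventh chord on F#.
The lowest note is E, the seventh of the chord, so this is third inversion (figured bass 4/2).

F# dominant seventh, third inversion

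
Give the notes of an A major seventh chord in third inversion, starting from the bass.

G#, A, C#, E

Spelling A major seventh: A–C#–E–G#. In third inversion the seventh is bass, giving G#, A, C#, E from the bottom.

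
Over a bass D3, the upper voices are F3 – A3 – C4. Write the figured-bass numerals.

The notes D, F, A, C stack in thirds as D–F–A–C — a D minor seventh chord. The bass D is the root, so this is root position: figured 7.

7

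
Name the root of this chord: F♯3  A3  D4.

Reordering F#, A, D into stacked thirds gives D–F#–A; the bottom of that stack, D, is the root.

D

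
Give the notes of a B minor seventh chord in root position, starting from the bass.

B, D, F#, A

The chord tones are B–D–F#–A. With the root (B) lowest for root position: B, D, F#, A.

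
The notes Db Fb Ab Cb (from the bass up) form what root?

The distinct letter names are Db, Fb, Ab, Cb. Arranged as a stack of thirds they read Db–Fb–Ab–Cb, so Db is the root (a Db minor seventh chord).

Db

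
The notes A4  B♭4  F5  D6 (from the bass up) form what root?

The distinct letter names are A, Bb, F, D. Arranged as a stack of thirds they read Bb–D–F–A, so Bb is the root (a Bb major seventh chord).

Bb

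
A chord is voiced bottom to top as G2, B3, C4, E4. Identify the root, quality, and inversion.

C major seventh, second inversion

The distinct note names are G, B, C, E. Stacked in thirds they read C–E–G–B, which is a major seventh chord on C.
The lowest note is G, the fifth of the chord, so this is second inversion (figured bass 4/3).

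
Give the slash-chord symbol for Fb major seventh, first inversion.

Fbmaj7/Ab

First inversion of Fb major seventh has the third (Ab) in the bass. As a slash chord: Fbmaj7/Ab.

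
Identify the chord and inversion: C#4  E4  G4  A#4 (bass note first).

The distinct note names are C#, E, G, A#. Stacked in thirds they read A#–C#–E–G, which is a diminished seventh chord on A#.
C# is the third of A# diminished seventh; third in the bass means first inversion (figured bass 6/5).

A# diminished seventh, first inversion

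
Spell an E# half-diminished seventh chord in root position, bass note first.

E# half-diminished seventh is E#–G#–B–D#. Root position puts the root (E#) in the bass, with the remaining tones above: E#, G#, B, D#.

E#, G#, B, D#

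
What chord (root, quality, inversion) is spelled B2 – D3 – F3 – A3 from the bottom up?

The distinct note names are B, D, F, A. Stacked in thirds they read B–D–F–A, which is a half-diminished seventh chord on B.
B is the root of B half-diminished seventh; root in the bass means root position (figured bass 7).

B half-diminished seventh, root position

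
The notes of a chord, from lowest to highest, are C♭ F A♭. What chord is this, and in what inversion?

Reducing to letter names: Cb, F, Ab. These stack in thirds as F–Ab–Cb — an F diminished triad.
The lowest note is Cb, the fifth of the chord, so this is second inversion (figured bass 6/4).

F diminished, second inversion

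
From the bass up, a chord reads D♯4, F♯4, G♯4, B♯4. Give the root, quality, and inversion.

Reducing to letter names: D#, F#, G#, B#. These stack in thirds as G#–B#–D#–F# — a G# dominant seventh chord.
With the fifth (D#) in the bass, the chord is in second inversion (figured bass 4/3).

G# dominant seventh, second inversion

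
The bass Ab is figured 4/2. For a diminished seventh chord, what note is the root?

B

The figures 4/2 mean the seventh of the chord is in the bass. If Ab is the seventh of a diminished seventh chord, the root is B (chord tones B–D–F–Ab).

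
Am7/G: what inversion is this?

Am7/G means A minor seventh with G in the bass. G is the seventh of A minor seventh (A–C–E–G), so this is third inversion.

third inversion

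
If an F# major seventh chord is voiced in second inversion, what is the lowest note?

C#

The fifth of F# major seventh (F#–A#–C#–E#) is C#; that is the bass in second inversion.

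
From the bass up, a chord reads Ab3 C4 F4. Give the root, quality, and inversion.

The distinct note names are Ab, C, F. Stacked in thirds they read F–Ab–C, which is a minor triad on F.
Ab is the third of F minor; third in the bass means first inversion (figured bass 6).

F minor, first inversion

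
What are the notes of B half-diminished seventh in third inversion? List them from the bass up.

A, B, D, F

B half-diminished seventh is B–D–F–A. Third inversion puts the seventh (A) in the bass, with the remaining tones above: A, B, D, F.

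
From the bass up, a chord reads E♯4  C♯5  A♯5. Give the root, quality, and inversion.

A# minor, second inversion

Reducing to letter names: E#, C#, A#. These stack in thirds as A#–C#–E# — an A# minor triad.
E# is the fifth of A# minor; fifth in the bass means second inversion (figured bass 6/4).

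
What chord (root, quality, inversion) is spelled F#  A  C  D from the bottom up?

D dominant seventh, first inversion

The pitch classes F#, A, C, D arrange in thirds as D–F#–A–C: a D dominant seventh chord.
F# is the third of D dominant seventh; third in the bass means first inversion (figured bass 6/5).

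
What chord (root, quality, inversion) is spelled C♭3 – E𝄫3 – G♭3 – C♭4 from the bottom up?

Cb minor, root position

The distinct note names are Cb, Ebb, Gb. Stacked in thirds they read Cb–Ebb–Gb, which is a minor triad on Cb.
Cb is the root of Cb minor; root in the bass means root position (figured bass 5/3).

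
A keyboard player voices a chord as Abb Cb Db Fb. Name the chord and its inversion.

Reducing to letter names: Abb, Cb, Db, Fb. These stack in thirds as Db–Fb–Abb–Cb — a Db half-diminished seventh chord.
The lowest note is Abb, the fifth of the chord, so this is second inversion (figured bass 4/3).

Db half-diminished seventh, second inversion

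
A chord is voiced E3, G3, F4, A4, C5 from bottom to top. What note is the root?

E, G, F, A, C are the tones of an F major ninth chord (F–A–C–E–G), making F the root.

F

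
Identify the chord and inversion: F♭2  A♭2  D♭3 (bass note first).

Db minor, first inversion

The distinct note names are Fb, Ab, Db. Stacked in thirds they read Db–Fb–Ab, which is a minor triad on Db.
Fb is the third of Db minor; third in the bass means first inversion (figured bass 6).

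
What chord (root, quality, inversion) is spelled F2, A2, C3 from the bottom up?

The pitch classes F, A, C arrange in thirds as F–A–C: an F major triad.
With the root (F) in the bass, the chord is in root position (figured bass 5/3).

F major, root position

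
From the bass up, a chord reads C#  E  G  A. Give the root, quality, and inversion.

The pitch classes C#, E, G, A arrange in thirds as A–C#–E–G: an A dominant seventh chord.
With the third (C#) in the bass, the chord is in first inversion (figured bass 6/5).

A dominant seventh, first inversion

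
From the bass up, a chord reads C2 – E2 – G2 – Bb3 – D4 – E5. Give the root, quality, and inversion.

The distinct note names are C, E, G, Bb, D. Stacked in thirds they read C–E–G–Bb–D, which is a dominant ninth chord on C.
C is the root of C dominant ninth; root in the bass means root position.

C dominant ninth, root position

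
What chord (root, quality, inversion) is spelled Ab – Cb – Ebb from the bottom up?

Ab diminished, root position

The distinct note names are Ab, Cb, Ebb. Stacked in thirds they read Ab–Cb–Ebb, which is a diminished triad on Ab.
With the root (Ab) in the bass, the chord is in root position (figured bass 5/3).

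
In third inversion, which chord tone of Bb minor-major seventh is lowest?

In third inversion the seventh is lowest. For Bb minor-major seventh (Bb–Db–F–A) that is A.

A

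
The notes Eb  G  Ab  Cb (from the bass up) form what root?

Reordering Eb, G, Ab, Cb into stacked thirds gives Ab–Cb–Eb–G; the bottom of that stack, Ab, is the root.

Ab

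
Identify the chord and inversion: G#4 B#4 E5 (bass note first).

E augmented, first inversion

Reducing to letter names: G#, B#, E. These stack in thirds as E–G#–B# — an E augmented triad.
The lowest note is G#, the third of the chord, so this is first inversion (figured bass 6).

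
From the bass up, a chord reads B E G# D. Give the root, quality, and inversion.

Reducing to letter names: B, E, G#, D. These stack in thirds as E–G#–B–D — an E dominant seventh chord.
B is the fifth of E dominant seventh; fifth in the bass means second inversion (figured bass 4/3).

E dominant seventh, second inversion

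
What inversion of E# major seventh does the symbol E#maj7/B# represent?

E#maj7/B# means E# major seventh with B# in the bass. B# is the fifth of E# major seventh (E#–G##–B#–D##), so this is second inversion.

second inversion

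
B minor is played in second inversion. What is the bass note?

F#

The fifth of B minor (B–D–F#) is F#; that is the bass in second inversion.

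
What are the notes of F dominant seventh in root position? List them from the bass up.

F, A, C, Eb

The chord tones are F–A–C–Eb. With the root (F) lowest for root position: F, A, C, Eb.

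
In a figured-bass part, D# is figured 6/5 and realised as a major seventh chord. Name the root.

B

The figures 6/5 mean the third of the chord is in the bass. If D# is the third of a major seventh chord, the root is B (chord tones B–D#–F#–A#).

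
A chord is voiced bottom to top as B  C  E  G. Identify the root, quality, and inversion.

C major seventh, third inversion

The pitch classes B, C, E, G arrange in thirds as C–E–G–B: a C major seventh chord.
The lowest note is B, the seventh of the chord, so this is third inversion (figured bass 4/2).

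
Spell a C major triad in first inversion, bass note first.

The chord tones are C–E–G. With the third (E) lowest for first inversion: E, G, C.

E, G, C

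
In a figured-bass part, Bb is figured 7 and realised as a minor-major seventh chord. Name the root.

Bb

The figures 7 mean the root of the chord is in the bass. If Bb is the root of a minor-major seventh chord, the root is Bb (chord tones Bb–Db–F–A).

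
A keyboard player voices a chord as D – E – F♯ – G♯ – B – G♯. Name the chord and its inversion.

E dominant ninth, third inversion

The distinct note names are D, E, F#, G#, B. Stacked in thirds they read E–G#–B–D–F#, which is a dominant ninth chord on E.
With the seventh (D) in the bass, the chord is in third inversion.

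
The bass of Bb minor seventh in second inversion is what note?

F

In second inversion the fifth is lowest. For Bb minor seventh (Bb–Db–F–Ab) that is F.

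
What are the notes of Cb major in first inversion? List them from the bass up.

Cb major is Cb–Eb–Gb. First inversion puts the third (Eb) in the bass, with the remaining tones above: Eb, Gb, Cb.

Eb, Gb, Cb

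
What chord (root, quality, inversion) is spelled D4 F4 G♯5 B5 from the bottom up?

Reducing to letter names: D, F, G#, B. These stack in thirds as G#–B–D–F — a G# diminished seventh chord.
The lowest note is D, the fifth of the chord, so this is second inversion (figured bass 4/3).

G# diminished seventh, second inversion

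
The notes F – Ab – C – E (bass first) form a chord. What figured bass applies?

The notes F, Ab, C, E stack in thirds as F–Ab–C–E — an F minor-major seventh chord. The bass F is the root, so this is root position: figured 7.

7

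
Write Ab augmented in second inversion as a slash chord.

Abaug/E

Second inversion of Ab augmented has the fifth (E) in the bass. As a slash chord: Abaug/E.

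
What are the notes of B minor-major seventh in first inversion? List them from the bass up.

D, F#, A#, B

B minor-major seventh is B–D–F#–A#. First inversion puts the third (D) in the bass, with the remaining tones above: D, F#, A#, B.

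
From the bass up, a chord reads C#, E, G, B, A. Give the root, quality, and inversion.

A dominant ninth, first inversion

Reducing to letter names: C#, E, G, B, A. These stack in thirds as A–C#–E–G–B — an A dominant ninth chord.
With the third (C#) in the bass, the chord is in first inversion.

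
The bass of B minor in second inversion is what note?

F#

The fifth of B minor (B–D–F#) is F#; that is the bass in second inversion.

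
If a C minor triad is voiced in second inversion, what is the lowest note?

In second inversion the fifth is lowest. For C minor (C–Eb–G) that is G.

G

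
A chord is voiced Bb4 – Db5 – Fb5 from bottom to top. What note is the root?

Bb, Db, Fb are the tones of a Bb diminished triad (Bb–Db–Fb), making Bb the root.

Bb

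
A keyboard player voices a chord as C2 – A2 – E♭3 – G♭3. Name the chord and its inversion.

Reducing to letter names: C, A, Eb, Gb. These stack in thirds as A–C–Eb–Gb — an A diminished seventh chord.
With the third (C) in the bass, the chord is in first inversion (figured bass 6/5).

A diminished seventh, first inversion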